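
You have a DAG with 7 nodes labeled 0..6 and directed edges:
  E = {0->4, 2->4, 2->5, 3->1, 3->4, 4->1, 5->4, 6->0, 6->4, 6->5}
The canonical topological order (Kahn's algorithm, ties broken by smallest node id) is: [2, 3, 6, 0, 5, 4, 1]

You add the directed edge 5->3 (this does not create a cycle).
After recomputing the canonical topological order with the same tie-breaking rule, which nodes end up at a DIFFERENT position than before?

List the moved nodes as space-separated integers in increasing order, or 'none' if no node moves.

Answer: 0 3 5 6

Derivation:
Old toposort: [2, 3, 6, 0, 5, 4, 1]
Added edge 5->3
Recompute Kahn (smallest-id tiebreak):
  initial in-degrees: [1, 2, 0, 1, 5, 2, 0]
  ready (indeg=0): [2, 6]
  pop 2: indeg[4]->4; indeg[5]->1 | ready=[6] | order so far=[2]
  pop 6: indeg[0]->0; indeg[4]->3; indeg[5]->0 | ready=[0, 5] | order so far=[2, 6]
  pop 0: indeg[4]->2 | ready=[5] | order so far=[2, 6, 0]
  pop 5: indeg[3]->0; indeg[4]->1 | ready=[3] | order so far=[2, 6, 0, 5]
  pop 3: indeg[1]->1; indeg[4]->0 | ready=[4] | order so far=[2, 6, 0, 5, 3]
  pop 4: indeg[1]->0 | ready=[1] | order so far=[2, 6, 0, 5, 3, 4]
  pop 1: no out-edges | ready=[] | order so far=[2, 6, 0, 5, 3, 4, 1]
New canonical toposort: [2, 6, 0, 5, 3, 4, 1]
Compare positions:
  Node 0: index 3 -> 2 (moved)
  Node 1: index 6 -> 6 (same)
  Node 2: index 0 -> 0 (same)
  Node 3: index 1 -> 4 (moved)
  Node 4: index 5 -> 5 (same)
  Node 5: index 4 -> 3 (moved)
  Node 6: index 2 -> 1 (moved)
Nodes that changed position: 0 3 5 6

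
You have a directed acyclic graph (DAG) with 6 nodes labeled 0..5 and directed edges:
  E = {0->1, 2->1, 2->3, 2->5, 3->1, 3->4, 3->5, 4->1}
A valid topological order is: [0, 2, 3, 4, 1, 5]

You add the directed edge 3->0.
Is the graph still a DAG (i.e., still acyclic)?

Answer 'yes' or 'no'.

Given toposort: [0, 2, 3, 4, 1, 5]
Position of 3: index 2; position of 0: index 0
New edge 3->0: backward (u after v in old order)
Backward edge: old toposort is now invalid. Check if this creates a cycle.
Does 0 already reach 3? Reachable from 0: [0, 1]. NO -> still a DAG (reorder needed).
Still a DAG? yes

Answer: yes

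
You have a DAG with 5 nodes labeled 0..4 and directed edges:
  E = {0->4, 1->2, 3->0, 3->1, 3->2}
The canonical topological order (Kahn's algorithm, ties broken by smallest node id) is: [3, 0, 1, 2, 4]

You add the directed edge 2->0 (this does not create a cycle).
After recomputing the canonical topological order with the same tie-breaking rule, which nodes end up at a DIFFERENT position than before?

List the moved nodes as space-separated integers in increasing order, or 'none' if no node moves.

Answer: 0 1 2

Derivation:
Old toposort: [3, 0, 1, 2, 4]
Added edge 2->0
Recompute Kahn (smallest-id tiebreak):
  initial in-degrees: [2, 1, 2, 0, 1]
  ready (indeg=0): [3]
  pop 3: indeg[0]->1; indeg[1]->0; indeg[2]->1 | ready=[1] | order so far=[3]
  pop 1: indeg[2]->0 | ready=[2] | order so far=[3, 1]
  pop 2: indeg[0]->0 | ready=[0] | order so far=[3, 1, 2]
  pop 0: indeg[4]->0 | ready=[4] | order so far=[3, 1, 2, 0]
  pop 4: no out-edges | ready=[] | order so far=[3, 1, 2, 0, 4]
New canonical toposort: [3, 1, 2, 0, 4]
Compare positions:
  Node 0: index 1 -> 3 (moved)
  Node 1: index 2 -> 1 (moved)
  Node 2: index 3 -> 2 (moved)
  Node 3: index 0 -> 0 (same)
  Node 4: index 4 -> 4 (same)
Nodes that changed position: 0 1 2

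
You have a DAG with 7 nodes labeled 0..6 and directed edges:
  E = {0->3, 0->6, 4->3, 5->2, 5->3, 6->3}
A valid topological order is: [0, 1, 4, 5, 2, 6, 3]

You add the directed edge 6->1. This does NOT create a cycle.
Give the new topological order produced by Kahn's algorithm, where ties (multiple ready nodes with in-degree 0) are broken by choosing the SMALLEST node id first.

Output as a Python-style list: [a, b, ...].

Answer: [0, 4, 5, 2, 6, 1, 3]

Derivation:
Old toposort: [0, 1, 4, 5, 2, 6, 3]
Added edge: 6->1
Position of 6 (5) > position of 1 (1). Must reorder: 6 must now come before 1.
Run Kahn's algorithm (break ties by smallest node id):
  initial in-degrees: [0, 1, 1, 4, 0, 0, 1]
  ready (indeg=0): [0, 4, 5]
  pop 0: indeg[3]->3; indeg[6]->0 | ready=[4, 5, 6] | order so far=[0]
  pop 4: indeg[3]->2 | ready=[5, 6] | order so far=[0, 4]
  pop 5: indeg[2]->0; indeg[3]->1 | ready=[2, 6] | order so far=[0, 4, 5]
  pop 2: no out-edges | ready=[6] | order so far=[0, 4, 5, 2]
  pop 6: indeg[1]->0; indeg[3]->0 | ready=[1, 3] | order so far=[0, 4, 5, 2, 6]
  pop 1: no out-edges | ready=[3] | order so far=[0, 4, 5, 2, 6, 1]
  pop 3: no out-edges | ready=[] | order so far=[0, 4, 5, 2, 6, 1, 3]
  Result: [0, 4, 5, 2, 6, 1, 3]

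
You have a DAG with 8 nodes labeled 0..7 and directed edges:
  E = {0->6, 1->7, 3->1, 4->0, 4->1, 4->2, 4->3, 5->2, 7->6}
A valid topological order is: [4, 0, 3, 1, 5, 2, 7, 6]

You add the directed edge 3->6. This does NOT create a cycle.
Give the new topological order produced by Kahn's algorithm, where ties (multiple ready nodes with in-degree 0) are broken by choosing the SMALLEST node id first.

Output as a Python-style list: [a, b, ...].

Old toposort: [4, 0, 3, 1, 5, 2, 7, 6]
Added edge: 3->6
Position of 3 (2) < position of 6 (7). Old order still valid.
Run Kahn's algorithm (break ties by smallest node id):
  initial in-degrees: [1, 2, 2, 1, 0, 0, 3, 1]
  ready (indeg=0): [4, 5]
  pop 4: indeg[0]->0; indeg[1]->1; indeg[2]->1; indeg[3]->0 | ready=[0, 3, 5] | order so far=[4]
  pop 0: indeg[6]->2 | ready=[3, 5] | order so far=[4, 0]
  pop 3: indeg[1]->0; indeg[6]->1 | ready=[1, 5] | order so far=[4, 0, 3]
  pop 1: indeg[7]->0 | ready=[5, 7] | order so far=[4, 0, 3, 1]
  pop 5: indeg[2]->0 | ready=[2, 7] | order so far=[4, 0, 3, 1, 5]
  pop 2: no out-edges | ready=[7] | order so far=[4, 0, 3, 1, 5, 2]
  pop 7: indeg[6]->0 | ready=[6] | order so far=[4, 0, 3, 1, 5, 2, 7]
  pop 6: no out-edges | ready=[] | order so far=[4, 0, 3, 1, 5, 2, 7, 6]
  Result: [4, 0, 3, 1, 5, 2, 7, 6]

Answer: [4, 0, 3, 1, 5, 2, 7, 6]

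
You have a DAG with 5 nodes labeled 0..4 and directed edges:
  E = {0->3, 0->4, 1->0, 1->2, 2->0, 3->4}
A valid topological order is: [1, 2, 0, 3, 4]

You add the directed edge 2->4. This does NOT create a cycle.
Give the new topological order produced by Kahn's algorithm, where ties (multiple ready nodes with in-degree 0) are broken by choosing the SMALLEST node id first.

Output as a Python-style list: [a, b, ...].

Old toposort: [1, 2, 0, 3, 4]
Added edge: 2->4
Position of 2 (1) < position of 4 (4). Old order still valid.
Run Kahn's algorithm (break ties by smallest node id):
  initial in-degrees: [2, 0, 1, 1, 3]
  ready (indeg=0): [1]
  pop 1: indeg[0]->1; indeg[2]->0 | ready=[2] | order so far=[1]
  pop 2: indeg[0]->0; indeg[4]->2 | ready=[0] | order so far=[1, 2]
  pop 0: indeg[3]->0; indeg[4]->1 | ready=[3] | order so far=[1, 2, 0]
  pop 3: indeg[4]->0 | ready=[4] | order so far=[1, 2, 0, 3]
  pop 4: no out-edges | ready=[] | order so far=[1, 2, 0, 3, 4]
  Result: [1, 2, 0, 3, 4]

Answer: [1, 2, 0, 3, 4]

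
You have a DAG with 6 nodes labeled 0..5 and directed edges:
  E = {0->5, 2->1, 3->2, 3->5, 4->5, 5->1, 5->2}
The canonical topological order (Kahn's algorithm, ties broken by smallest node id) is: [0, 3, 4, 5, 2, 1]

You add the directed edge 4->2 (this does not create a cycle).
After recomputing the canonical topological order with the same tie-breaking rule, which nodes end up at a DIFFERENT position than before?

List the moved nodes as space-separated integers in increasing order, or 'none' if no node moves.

Answer: none

Derivation:
Old toposort: [0, 3, 4, 5, 2, 1]
Added edge 4->2
Recompute Kahn (smallest-id tiebreak):
  initial in-degrees: [0, 2, 3, 0, 0, 3]
  ready (indeg=0): [0, 3, 4]
  pop 0: indeg[5]->2 | ready=[3, 4] | order so far=[0]
  pop 3: indeg[2]->2; indeg[5]->1 | ready=[4] | order so far=[0, 3]
  pop 4: indeg[2]->1; indeg[5]->0 | ready=[5] | order so far=[0, 3, 4]
  pop 5: indeg[1]->1; indeg[2]->0 | ready=[2] | order so far=[0, 3, 4, 5]
  pop 2: indeg[1]->0 | ready=[1] | order so far=[0, 3, 4, 5, 2]
  pop 1: no out-edges | ready=[] | order so far=[0, 3, 4, 5, 2, 1]
New canonical toposort: [0, 3, 4, 5, 2, 1]
Compare positions:
  Node 0: index 0 -> 0 (same)
  Node 1: index 5 -> 5 (same)
  Node 2: index 4 -> 4 (same)
  Node 3: index 1 -> 1 (same)
  Node 4: index 2 -> 2 (same)
  Node 5: index 3 -> 3 (same)
Nodes that changed position: none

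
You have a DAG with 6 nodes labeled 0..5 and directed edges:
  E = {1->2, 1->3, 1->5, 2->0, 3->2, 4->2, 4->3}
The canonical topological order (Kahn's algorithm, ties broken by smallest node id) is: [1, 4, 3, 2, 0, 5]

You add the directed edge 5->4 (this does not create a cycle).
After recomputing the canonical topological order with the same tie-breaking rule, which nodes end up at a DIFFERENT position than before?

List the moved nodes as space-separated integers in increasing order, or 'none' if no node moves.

Old toposort: [1, 4, 3, 2, 0, 5]
Added edge 5->4
Recompute Kahn (smallest-id tiebreak):
  initial in-degrees: [1, 0, 3, 2, 1, 1]
  ready (indeg=0): [1]
  pop 1: indeg[2]->2; indeg[3]->1; indeg[5]->0 | ready=[5] | order so far=[1]
  pop 5: indeg[4]->0 | ready=[4] | order so far=[1, 5]
  pop 4: indeg[2]->1; indeg[3]->0 | ready=[3] | order so far=[1, 5, 4]
  pop 3: indeg[2]->0 | ready=[2] | order so far=[1, 5, 4, 3]
  pop 2: indeg[0]->0 | ready=[0] | order so far=[1, 5, 4, 3, 2]
  pop 0: no out-edges | ready=[] | order so far=[1, 5, 4, 3, 2, 0]
New canonical toposort: [1, 5, 4, 3, 2, 0]
Compare positions:
  Node 0: index 4 -> 5 (moved)
  Node 1: index 0 -> 0 (same)
  Node 2: index 3 -> 4 (moved)
  Node 3: index 2 -> 3 (moved)
  Node 4: index 1 -> 2 (moved)
  Node 5: index 5 -> 1 (moved)
Nodes that changed position: 0 2 3 4 5

Answer: 0 2 3 4 5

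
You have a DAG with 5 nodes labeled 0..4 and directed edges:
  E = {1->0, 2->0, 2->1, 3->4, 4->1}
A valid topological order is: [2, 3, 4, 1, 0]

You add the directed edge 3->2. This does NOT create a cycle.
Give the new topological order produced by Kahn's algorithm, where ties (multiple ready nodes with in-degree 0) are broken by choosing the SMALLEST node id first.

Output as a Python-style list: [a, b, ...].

Old toposort: [2, 3, 4, 1, 0]
Added edge: 3->2
Position of 3 (1) > position of 2 (0). Must reorder: 3 must now come before 2.
Run Kahn's algorithm (break ties by smallest node id):
  initial in-degrees: [2, 2, 1, 0, 1]
  ready (indeg=0): [3]
  pop 3: indeg[2]->0; indeg[4]->0 | ready=[2, 4] | order so far=[3]
  pop 2: indeg[0]->1; indeg[1]->1 | ready=[4] | order so far=[3, 2]
  pop 4: indeg[1]->0 | ready=[1] | order so far=[3, 2, 4]
  pop 1: indeg[0]->0 | ready=[0] | order so far=[3, 2, 4, 1]
  pop 0: no out-edges | ready=[] | order so far=[3, 2, 4, 1, 0]
  Result: [3, 2, 4, 1, 0]

Answer: [3, 2, 4, 1, 0]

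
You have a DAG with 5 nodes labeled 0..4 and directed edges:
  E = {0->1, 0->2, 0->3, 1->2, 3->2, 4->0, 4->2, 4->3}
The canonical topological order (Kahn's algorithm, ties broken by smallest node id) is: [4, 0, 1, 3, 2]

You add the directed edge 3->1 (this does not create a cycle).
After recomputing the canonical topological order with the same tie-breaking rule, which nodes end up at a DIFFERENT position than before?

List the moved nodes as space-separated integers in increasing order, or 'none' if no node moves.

Answer: 1 3

Derivation:
Old toposort: [4, 0, 1, 3, 2]
Added edge 3->1
Recompute Kahn (smallest-id tiebreak):
  initial in-degrees: [1, 2, 4, 2, 0]
  ready (indeg=0): [4]
  pop 4: indeg[0]->0; indeg[2]->3; indeg[3]->1 | ready=[0] | order so far=[4]
  pop 0: indeg[1]->1; indeg[2]->2; indeg[3]->0 | ready=[3] | order so far=[4, 0]
  pop 3: indeg[1]->0; indeg[2]->1 | ready=[1] | order so far=[4, 0, 3]
  pop 1: indeg[2]->0 | ready=[2] | order so far=[4, 0, 3, 1]
  pop 2: no out-edges | ready=[] | order so far=[4, 0, 3, 1, 2]
New canonical toposort: [4, 0, 3, 1, 2]
Compare positions:
  Node 0: index 1 -> 1 (same)
  Node 1: index 2 -> 3 (moved)
  Node 2: index 4 -> 4 (same)
  Node 3: index 3 -> 2 (moved)
  Node 4: index 0 -> 0 (same)
Nodes that changed position: 1 3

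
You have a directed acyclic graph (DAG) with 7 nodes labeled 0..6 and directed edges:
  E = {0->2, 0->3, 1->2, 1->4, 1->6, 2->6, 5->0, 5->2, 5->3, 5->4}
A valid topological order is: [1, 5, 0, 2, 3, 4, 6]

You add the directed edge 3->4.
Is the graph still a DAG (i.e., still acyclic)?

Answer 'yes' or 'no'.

Answer: yes

Derivation:
Given toposort: [1, 5, 0, 2, 3, 4, 6]
Position of 3: index 4; position of 4: index 5
New edge 3->4: forward
Forward edge: respects the existing order. Still a DAG, same toposort still valid.
Still a DAG? yes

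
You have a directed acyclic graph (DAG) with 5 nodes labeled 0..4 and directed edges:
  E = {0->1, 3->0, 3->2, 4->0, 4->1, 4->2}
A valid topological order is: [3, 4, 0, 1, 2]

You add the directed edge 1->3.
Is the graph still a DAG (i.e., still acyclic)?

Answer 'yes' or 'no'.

Given toposort: [3, 4, 0, 1, 2]
Position of 1: index 3; position of 3: index 0
New edge 1->3: backward (u after v in old order)
Backward edge: old toposort is now invalid. Check if this creates a cycle.
Does 3 already reach 1? Reachable from 3: [0, 1, 2, 3]. YES -> cycle!
Still a DAG? no

Answer: no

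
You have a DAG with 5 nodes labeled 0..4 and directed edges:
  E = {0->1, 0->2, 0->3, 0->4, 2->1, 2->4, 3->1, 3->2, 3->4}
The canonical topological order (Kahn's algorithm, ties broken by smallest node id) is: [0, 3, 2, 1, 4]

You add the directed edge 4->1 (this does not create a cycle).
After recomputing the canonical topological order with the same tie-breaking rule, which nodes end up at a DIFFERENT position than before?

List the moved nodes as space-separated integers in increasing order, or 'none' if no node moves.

Old toposort: [0, 3, 2, 1, 4]
Added edge 4->1
Recompute Kahn (smallest-id tiebreak):
  initial in-degrees: [0, 4, 2, 1, 3]
  ready (indeg=0): [0]
  pop 0: indeg[1]->3; indeg[2]->1; indeg[3]->0; indeg[4]->2 | ready=[3] | order so far=[0]
  pop 3: indeg[1]->2; indeg[2]->0; indeg[4]->1 | ready=[2] | order so far=[0, 3]
  pop 2: indeg[1]->1; indeg[4]->0 | ready=[4] | order so far=[0, 3, 2]
  pop 4: indeg[1]->0 | ready=[1] | order so far=[0, 3, 2, 4]
  pop 1: no out-edges | ready=[] | order so far=[0, 3, 2, 4, 1]
New canonical toposort: [0, 3, 2, 4, 1]
Compare positions:
  Node 0: index 0 -> 0 (same)
  Node 1: index 3 -> 4 (moved)
  Node 2: index 2 -> 2 (same)
  Node 3: index 1 -> 1 (same)
  Node 4: index 4 -> 3 (moved)
Nodes that changed position: 1 4

Answer: 1 4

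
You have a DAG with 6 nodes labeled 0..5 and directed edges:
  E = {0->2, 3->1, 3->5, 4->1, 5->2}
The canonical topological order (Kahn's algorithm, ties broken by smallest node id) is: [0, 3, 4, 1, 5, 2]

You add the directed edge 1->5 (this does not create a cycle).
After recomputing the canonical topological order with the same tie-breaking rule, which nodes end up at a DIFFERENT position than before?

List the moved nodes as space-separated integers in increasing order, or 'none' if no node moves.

Old toposort: [0, 3, 4, 1, 5, 2]
Added edge 1->5
Recompute Kahn (smallest-id tiebreak):
  initial in-degrees: [0, 2, 2, 0, 0, 2]
  ready (indeg=0): [0, 3, 4]
  pop 0: indeg[2]->1 | ready=[3, 4] | order so far=[0]
  pop 3: indeg[1]->1; indeg[5]->1 | ready=[4] | order so far=[0, 3]
  pop 4: indeg[1]->0 | ready=[1] | order so far=[0, 3, 4]
  pop 1: indeg[5]->0 | ready=[5] | order so far=[0, 3, 4, 1]
  pop 5: indeg[2]->0 | ready=[2] | order so far=[0, 3, 4, 1, 5]
  pop 2: no out-edges | ready=[] | order so far=[0, 3, 4, 1, 5, 2]
New canonical toposort: [0, 3, 4, 1, 5, 2]
Compare positions:
  Node 0: index 0 -> 0 (same)
  Node 1: index 3 -> 3 (same)
  Node 2: index 5 -> 5 (same)
  Node 3: index 1 -> 1 (same)
  Node 4: index 2 -> 2 (same)
  Node 5: index 4 -> 4 (same)
Nodes that changed position: none

Answer: none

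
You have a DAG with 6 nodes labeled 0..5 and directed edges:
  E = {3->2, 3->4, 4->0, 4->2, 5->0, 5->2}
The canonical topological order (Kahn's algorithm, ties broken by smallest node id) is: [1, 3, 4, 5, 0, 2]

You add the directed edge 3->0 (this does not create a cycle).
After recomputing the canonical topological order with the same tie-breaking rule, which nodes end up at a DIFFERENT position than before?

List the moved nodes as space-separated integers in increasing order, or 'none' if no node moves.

Answer: none

Derivation:
Old toposort: [1, 3, 4, 5, 0, 2]
Added edge 3->0
Recompute Kahn (smallest-id tiebreak):
  initial in-degrees: [3, 0, 3, 0, 1, 0]
  ready (indeg=0): [1, 3, 5]
  pop 1: no out-edges | ready=[3, 5] | order so far=[1]
  pop 3: indeg[0]->2; indeg[2]->2; indeg[4]->0 | ready=[4, 5] | order so far=[1, 3]
  pop 4: indeg[0]->1; indeg[2]->1 | ready=[5] | order so far=[1, 3, 4]
  pop 5: indeg[0]->0; indeg[2]->0 | ready=[0, 2] | order so far=[1, 3, 4, 5]
  pop 0: no out-edges | ready=[2] | order so far=[1, 3, 4, 5, 0]
  pop 2: no out-edges | ready=[] | order so far=[1, 3, 4, 5, 0, 2]
New canonical toposort: [1, 3, 4, 5, 0, 2]
Compare positions:
  Node 0: index 4 -> 4 (same)
  Node 1: index 0 -> 0 (same)
  Node 2: index 5 -> 5 (same)
  Node 3: index 1 -> 1 (same)
  Node 4: index 2 -> 2 (same)
  Node 5: index 3 -> 3 (same)
Nodes that changed position: none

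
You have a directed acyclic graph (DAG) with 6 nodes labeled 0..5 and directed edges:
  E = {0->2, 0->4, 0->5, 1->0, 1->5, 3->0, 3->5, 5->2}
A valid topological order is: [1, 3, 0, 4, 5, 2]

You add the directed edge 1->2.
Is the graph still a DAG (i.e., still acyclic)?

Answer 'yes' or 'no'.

Answer: yes

Derivation:
Given toposort: [1, 3, 0, 4, 5, 2]
Position of 1: index 0; position of 2: index 5
New edge 1->2: forward
Forward edge: respects the existing order. Still a DAG, same toposort still valid.
Still a DAG? yes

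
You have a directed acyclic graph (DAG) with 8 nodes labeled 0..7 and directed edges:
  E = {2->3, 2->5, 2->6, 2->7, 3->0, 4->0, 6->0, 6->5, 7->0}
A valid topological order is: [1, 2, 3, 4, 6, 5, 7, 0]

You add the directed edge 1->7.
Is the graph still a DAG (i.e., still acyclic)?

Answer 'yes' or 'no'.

Given toposort: [1, 2, 3, 4, 6, 5, 7, 0]
Position of 1: index 0; position of 7: index 6
New edge 1->7: forward
Forward edge: respects the existing order. Still a DAG, same toposort still valid.
Still a DAG? yes

Answer: yes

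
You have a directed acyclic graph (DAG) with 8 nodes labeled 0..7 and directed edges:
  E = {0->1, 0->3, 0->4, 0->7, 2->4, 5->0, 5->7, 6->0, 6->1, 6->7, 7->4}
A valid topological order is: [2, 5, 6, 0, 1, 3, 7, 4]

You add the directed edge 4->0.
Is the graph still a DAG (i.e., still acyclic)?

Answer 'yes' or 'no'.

Answer: no

Derivation:
Given toposort: [2, 5, 6, 0, 1, 3, 7, 4]
Position of 4: index 7; position of 0: index 3
New edge 4->0: backward (u after v in old order)
Backward edge: old toposort is now invalid. Check if this creates a cycle.
Does 0 already reach 4? Reachable from 0: [0, 1, 3, 4, 7]. YES -> cycle!
Still a DAG? no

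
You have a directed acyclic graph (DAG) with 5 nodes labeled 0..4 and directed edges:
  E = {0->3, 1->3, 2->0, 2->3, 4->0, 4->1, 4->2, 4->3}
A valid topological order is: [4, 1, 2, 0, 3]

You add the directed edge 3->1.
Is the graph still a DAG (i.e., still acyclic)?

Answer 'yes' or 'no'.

Given toposort: [4, 1, 2, 0, 3]
Position of 3: index 4; position of 1: index 1
New edge 3->1: backward (u after v in old order)
Backward edge: old toposort is now invalid. Check if this creates a cycle.
Does 1 already reach 3? Reachable from 1: [1, 3]. YES -> cycle!
Still a DAG? no

Answer: no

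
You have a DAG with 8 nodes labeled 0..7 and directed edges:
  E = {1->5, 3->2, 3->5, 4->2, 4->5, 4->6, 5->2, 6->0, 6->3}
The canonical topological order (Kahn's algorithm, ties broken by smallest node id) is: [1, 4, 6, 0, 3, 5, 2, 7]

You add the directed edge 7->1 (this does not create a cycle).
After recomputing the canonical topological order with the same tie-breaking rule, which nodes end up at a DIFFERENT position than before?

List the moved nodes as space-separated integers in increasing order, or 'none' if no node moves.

Answer: 0 1 2 3 4 5 6 7

Derivation:
Old toposort: [1, 4, 6, 0, 3, 5, 2, 7]
Added edge 7->1
Recompute Kahn (smallest-id tiebreak):
  initial in-degrees: [1, 1, 3, 1, 0, 3, 1, 0]
  ready (indeg=0): [4, 7]
  pop 4: indeg[2]->2; indeg[5]->2; indeg[6]->0 | ready=[6, 7] | order so far=[4]
  pop 6: indeg[0]->0; indeg[3]->0 | ready=[0, 3, 7] | order so far=[4, 6]
  pop 0: no out-edges | ready=[3, 7] | order so far=[4, 6, 0]
  pop 3: indeg[2]->1; indeg[5]->1 | ready=[7] | order so far=[4, 6, 0, 3]
  pop 7: indeg[1]->0 | ready=[1] | order so far=[4, 6, 0, 3, 7]
  pop 1: indeg[5]->0 | ready=[5] | order so far=[4, 6, 0, 3, 7, 1]
  pop 5: indeg[2]->0 | ready=[2] | order so far=[4, 6, 0, 3, 7, 1, 5]
  pop 2: no out-edges | ready=[] | order so far=[4, 6, 0, 3, 7, 1, 5, 2]
New canonical toposort: [4, 6, 0, 3, 7, 1, 5, 2]
Compare positions:
  Node 0: index 3 -> 2 (moved)
  Node 1: index 0 -> 5 (moved)
  Node 2: index 6 -> 7 (moved)
  Node 3: index 4 -> 3 (moved)
  Node 4: index 1 -> 0 (moved)
  Node 5: index 5 -> 6 (moved)
  Node 6: index 2 -> 1 (moved)
  Node 7: index 7 -> 4 (moved)
Nodes that changed position: 0 1 2 3 4 5 6 7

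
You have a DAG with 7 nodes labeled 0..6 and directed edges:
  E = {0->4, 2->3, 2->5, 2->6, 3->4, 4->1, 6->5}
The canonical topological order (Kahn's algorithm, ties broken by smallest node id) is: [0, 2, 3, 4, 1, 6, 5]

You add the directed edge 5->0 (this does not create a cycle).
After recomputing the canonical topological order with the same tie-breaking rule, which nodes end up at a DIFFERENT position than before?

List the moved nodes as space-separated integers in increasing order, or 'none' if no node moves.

Old toposort: [0, 2, 3, 4, 1, 6, 5]
Added edge 5->0
Recompute Kahn (smallest-id tiebreak):
  initial in-degrees: [1, 1, 0, 1, 2, 2, 1]
  ready (indeg=0): [2]
  pop 2: indeg[3]->0; indeg[5]->1; indeg[6]->0 | ready=[3, 6] | order so far=[2]
  pop 3: indeg[4]->1 | ready=[6] | order so far=[2, 3]
  pop 6: indeg[5]->0 | ready=[5] | order so far=[2, 3, 6]
  pop 5: indeg[0]->0 | ready=[0] | order so far=[2, 3, 6, 5]
  pop 0: indeg[4]->0 | ready=[4] | order so far=[2, 3, 6, 5, 0]
  pop 4: indeg[1]->0 | ready=[1] | order so far=[2, 3, 6, 5, 0, 4]
  pop 1: no out-edges | ready=[] | order so far=[2, 3, 6, 5, 0, 4, 1]
New canonical toposort: [2, 3, 6, 5, 0, 4, 1]
Compare positions:
  Node 0: index 0 -> 4 (moved)
  Node 1: index 4 -> 6 (moved)
  Node 2: index 1 -> 0 (moved)
  Node 3: index 2 -> 1 (moved)
  Node 4: index 3 -> 5 (moved)
  Node 5: index 6 -> 3 (moved)
  Node 6: index 5 -> 2 (moved)
Nodes that changed position: 0 1 2 3 4 5 6

Answer: 0 1 2 3 4 5 6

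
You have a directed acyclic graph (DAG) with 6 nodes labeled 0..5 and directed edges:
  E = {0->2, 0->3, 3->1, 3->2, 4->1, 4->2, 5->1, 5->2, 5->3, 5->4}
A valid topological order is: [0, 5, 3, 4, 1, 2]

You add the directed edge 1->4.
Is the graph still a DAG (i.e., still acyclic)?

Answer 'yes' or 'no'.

Given toposort: [0, 5, 3, 4, 1, 2]
Position of 1: index 4; position of 4: index 3
New edge 1->4: backward (u after v in old order)
Backward edge: old toposort is now invalid. Check if this creates a cycle.
Does 4 already reach 1? Reachable from 4: [1, 2, 4]. YES -> cycle!
Still a DAG? no

Answer: no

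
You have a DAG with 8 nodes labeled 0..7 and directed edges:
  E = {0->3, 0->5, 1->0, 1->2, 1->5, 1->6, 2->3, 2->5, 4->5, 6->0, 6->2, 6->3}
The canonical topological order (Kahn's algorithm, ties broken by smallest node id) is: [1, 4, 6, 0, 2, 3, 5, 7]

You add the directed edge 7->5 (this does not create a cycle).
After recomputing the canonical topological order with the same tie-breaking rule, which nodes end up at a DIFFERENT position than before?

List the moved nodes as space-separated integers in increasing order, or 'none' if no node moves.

Answer: 5 7

Derivation:
Old toposort: [1, 4, 6, 0, 2, 3, 5, 7]
Added edge 7->5
Recompute Kahn (smallest-id tiebreak):
  initial in-degrees: [2, 0, 2, 3, 0, 5, 1, 0]
  ready (indeg=0): [1, 4, 7]
  pop 1: indeg[0]->1; indeg[2]->1; indeg[5]->4; indeg[6]->0 | ready=[4, 6, 7] | order so far=[1]
  pop 4: indeg[5]->3 | ready=[6, 7] | order so far=[1, 4]
  pop 6: indeg[0]->0; indeg[2]->0; indeg[3]->2 | ready=[0, 2, 7] | order so far=[1, 4, 6]
  pop 0: indeg[3]->1; indeg[5]->2 | ready=[2, 7] | order so far=[1, 4, 6, 0]
  pop 2: indeg[3]->0; indeg[5]->1 | ready=[3, 7] | order so far=[1, 4, 6, 0, 2]
  pop 3: no out-edges | ready=[7] | order so far=[1, 4, 6, 0, 2, 3]
  pop 7: indeg[5]->0 | ready=[5] | order so far=[1, 4, 6, 0, 2, 3, 7]
  pop 5: no out-edges | ready=[] | order so far=[1, 4, 6, 0, 2, 3, 7, 5]
New canonical toposort: [1, 4, 6, 0, 2, 3, 7, 5]
Compare positions:
  Node 0: index 3 -> 3 (same)
  Node 1: index 0 -> 0 (same)
  Node 2: index 4 -> 4 (same)
  Node 3: index 5 -> 5 (same)
  Node 4: index 1 -> 1 (same)
  Node 5: index 6 -> 7 (moved)
  Node 6: index 2 -> 2 (same)
  Node 7: index 7 -> 6 (moved)
Nodes that changed position: 5 7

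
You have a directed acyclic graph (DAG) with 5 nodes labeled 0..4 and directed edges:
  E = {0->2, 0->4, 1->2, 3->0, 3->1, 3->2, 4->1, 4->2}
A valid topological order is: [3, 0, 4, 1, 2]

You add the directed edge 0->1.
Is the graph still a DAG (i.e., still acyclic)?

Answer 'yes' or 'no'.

Given toposort: [3, 0, 4, 1, 2]
Position of 0: index 1; position of 1: index 3
New edge 0->1: forward
Forward edge: respects the existing order. Still a DAG, same toposort still valid.
Still a DAG? yes

Answer: yes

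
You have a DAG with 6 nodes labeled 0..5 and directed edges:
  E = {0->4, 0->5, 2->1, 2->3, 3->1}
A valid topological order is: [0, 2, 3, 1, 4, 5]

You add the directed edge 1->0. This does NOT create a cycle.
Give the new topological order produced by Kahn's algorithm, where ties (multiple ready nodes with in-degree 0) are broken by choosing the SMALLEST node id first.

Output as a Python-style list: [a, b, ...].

Answer: [2, 3, 1, 0, 4, 5]

Derivation:
Old toposort: [0, 2, 3, 1, 4, 5]
Added edge: 1->0
Position of 1 (3) > position of 0 (0). Must reorder: 1 must now come before 0.
Run Kahn's algorithm (break ties by smallest node id):
  initial in-degrees: [1, 2, 0, 1, 1, 1]
  ready (indeg=0): [2]
  pop 2: indeg[1]->1; indeg[3]->0 | ready=[3] | order so far=[2]
  pop 3: indeg[1]->0 | ready=[1] | order so far=[2, 3]
  pop 1: indeg[0]->0 | ready=[0] | order so far=[2, 3, 1]
  pop 0: indeg[4]->0; indeg[5]->0 | ready=[4, 5] | order so far=[2, 3, 1, 0]
  pop 4: no out-edges | ready=[5] | order so far=[2, 3, 1, 0, 4]
  pop 5: no out-edges | ready=[] | order so far=[2, 3, 1, 0, 4, 5]
  Result: [2, 3, 1, 0, 4, 5]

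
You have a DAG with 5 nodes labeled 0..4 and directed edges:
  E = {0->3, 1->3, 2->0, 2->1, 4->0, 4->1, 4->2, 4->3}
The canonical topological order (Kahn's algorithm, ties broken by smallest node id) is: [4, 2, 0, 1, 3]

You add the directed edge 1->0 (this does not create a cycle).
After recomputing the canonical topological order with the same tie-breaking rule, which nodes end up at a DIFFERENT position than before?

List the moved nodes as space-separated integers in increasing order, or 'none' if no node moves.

Answer: 0 1

Derivation:
Old toposort: [4, 2, 0, 1, 3]
Added edge 1->0
Recompute Kahn (smallest-id tiebreak):
  initial in-degrees: [3, 2, 1, 3, 0]
  ready (indeg=0): [4]
  pop 4: indeg[0]->2; indeg[1]->1; indeg[2]->0; indeg[3]->2 | ready=[2] | order so far=[4]
  pop 2: indeg[0]->1; indeg[1]->0 | ready=[1] | order so far=[4, 2]
  pop 1: indeg[0]->0; indeg[3]->1 | ready=[0] | order so far=[4, 2, 1]
  pop 0: indeg[3]->0 | ready=[3] | order so far=[4, 2, 1, 0]
  pop 3: no out-edges | ready=[] | order so far=[4, 2, 1, 0, 3]
New canonical toposort: [4, 2, 1, 0, 3]
Compare positions:
  Node 0: index 2 -> 3 (moved)
  Node 1: index 3 -> 2 (moved)
  Node 2: index 1 -> 1 (same)
  Node 3: index 4 -> 4 (same)
  Node 4: index 0 -> 0 (same)
Nodes that changed position: 0 1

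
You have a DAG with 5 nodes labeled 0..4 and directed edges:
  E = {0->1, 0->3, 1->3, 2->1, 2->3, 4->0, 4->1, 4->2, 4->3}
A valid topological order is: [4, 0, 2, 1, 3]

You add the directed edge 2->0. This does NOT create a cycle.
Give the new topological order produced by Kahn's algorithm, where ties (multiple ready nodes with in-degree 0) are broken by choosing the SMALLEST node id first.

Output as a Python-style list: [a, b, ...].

Answer: [4, 2, 0, 1, 3]

Derivation:
Old toposort: [4, 0, 2, 1, 3]
Added edge: 2->0
Position of 2 (2) > position of 0 (1). Must reorder: 2 must now come before 0.
Run Kahn's algorithm (break ties by smallest node id):
  initial in-degrees: [2, 3, 1, 4, 0]
  ready (indeg=0): [4]
  pop 4: indeg[0]->1; indeg[1]->2; indeg[2]->0; indeg[3]->3 | ready=[2] | order so far=[4]
  pop 2: indeg[0]->0; indeg[1]->1; indeg[3]->2 | ready=[0] | order so far=[4, 2]
  pop 0: indeg[1]->0; indeg[3]->1 | ready=[1] | order so far=[4, 2, 0]
  pop 1: indeg[3]->0 | ready=[3] | order so far=[4, 2, 0, 1]
  pop 3: no out-edges | ready=[] | order so far=[4, 2, 0, 1, 3]
  Result: [4, 2, 0, 1, 3]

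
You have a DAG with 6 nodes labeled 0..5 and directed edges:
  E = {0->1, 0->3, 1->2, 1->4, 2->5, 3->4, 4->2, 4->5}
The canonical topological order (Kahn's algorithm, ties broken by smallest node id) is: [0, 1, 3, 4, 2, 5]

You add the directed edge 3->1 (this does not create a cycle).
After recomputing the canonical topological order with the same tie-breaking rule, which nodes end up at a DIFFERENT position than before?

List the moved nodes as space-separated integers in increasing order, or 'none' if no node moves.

Old toposort: [0, 1, 3, 4, 2, 5]
Added edge 3->1
Recompute Kahn (smallest-id tiebreak):
  initial in-degrees: [0, 2, 2, 1, 2, 2]
  ready (indeg=0): [0]
  pop 0: indeg[1]->1; indeg[3]->0 | ready=[3] | order so far=[0]
  pop 3: indeg[1]->0; indeg[4]->1 | ready=[1] | order so far=[0, 3]
  pop 1: indeg[2]->1; indeg[4]->0 | ready=[4] | order so far=[0, 3, 1]
  pop 4: indeg[2]->0; indeg[5]->1 | ready=[2] | order so far=[0, 3, 1, 4]
  pop 2: indeg[5]->0 | ready=[5] | order so far=[0, 3, 1, 4, 2]
  pop 5: no out-edges | ready=[] | order so far=[0, 3, 1, 4, 2, 5]
New canonical toposort: [0, 3, 1, 4, 2, 5]
Compare positions:
  Node 0: index 0 -> 0 (same)
  Node 1: index 1 -> 2 (moved)
  Node 2: index 4 -> 4 (same)
  Node 3: index 2 -> 1 (moved)
  Node 4: index 3 -> 3 (same)
  Node 5: index 5 -> 5 (same)
Nodes that changed position: 1 3

Answer: 1 3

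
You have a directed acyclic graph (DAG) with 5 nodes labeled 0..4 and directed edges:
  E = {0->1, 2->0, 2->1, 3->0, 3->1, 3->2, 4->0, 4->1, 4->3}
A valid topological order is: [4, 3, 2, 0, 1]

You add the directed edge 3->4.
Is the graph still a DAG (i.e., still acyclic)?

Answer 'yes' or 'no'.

Answer: no

Derivation:
Given toposort: [4, 3, 2, 0, 1]
Position of 3: index 1; position of 4: index 0
New edge 3->4: backward (u after v in old order)
Backward edge: old toposort is now invalid. Check if this creates a cycle.
Does 4 already reach 3? Reachable from 4: [0, 1, 2, 3, 4]. YES -> cycle!
Still a DAG? no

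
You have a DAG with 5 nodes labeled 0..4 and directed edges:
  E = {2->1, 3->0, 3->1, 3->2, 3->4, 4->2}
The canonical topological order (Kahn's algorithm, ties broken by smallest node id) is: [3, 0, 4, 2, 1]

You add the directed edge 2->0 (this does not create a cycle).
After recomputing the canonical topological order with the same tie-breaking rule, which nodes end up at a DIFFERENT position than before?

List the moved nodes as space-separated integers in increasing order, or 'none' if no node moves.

Old toposort: [3, 0, 4, 2, 1]
Added edge 2->0
Recompute Kahn (smallest-id tiebreak):
  initial in-degrees: [2, 2, 2, 0, 1]
  ready (indeg=0): [3]
  pop 3: indeg[0]->1; indeg[1]->1; indeg[2]->1; indeg[4]->0 | ready=[4] | order so far=[3]
  pop 4: indeg[2]->0 | ready=[2] | order so far=[3, 4]
  pop 2: indeg[0]->0; indeg[1]->0 | ready=[0, 1] | order so far=[3, 4, 2]
  pop 0: no out-edges | ready=[1] | order so far=[3, 4, 2, 0]
  pop 1: no out-edges | ready=[] | order so far=[3, 4, 2, 0, 1]
New canonical toposort: [3, 4, 2, 0, 1]
Compare positions:
  Node 0: index 1 -> 3 (moved)
  Node 1: index 4 -> 4 (same)
  Node 2: index 3 -> 2 (moved)
  Node 3: index 0 -> 0 (same)
  Node 4: index 2 -> 1 (moved)
Nodes that changed position: 0 2 4

Answer: 0 2 4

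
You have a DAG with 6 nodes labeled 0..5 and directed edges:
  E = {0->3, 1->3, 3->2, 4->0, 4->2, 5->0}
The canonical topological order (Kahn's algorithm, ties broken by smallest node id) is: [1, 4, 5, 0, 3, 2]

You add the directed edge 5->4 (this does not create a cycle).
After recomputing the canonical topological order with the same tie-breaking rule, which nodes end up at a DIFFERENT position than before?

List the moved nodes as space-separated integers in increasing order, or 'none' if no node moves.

Answer: 4 5

Derivation:
Old toposort: [1, 4, 5, 0, 3, 2]
Added edge 5->4
Recompute Kahn (smallest-id tiebreak):
  initial in-degrees: [2, 0, 2, 2, 1, 0]
  ready (indeg=0): [1, 5]
  pop 1: indeg[3]->1 | ready=[5] | order so far=[1]
  pop 5: indeg[0]->1; indeg[4]->0 | ready=[4] | order so far=[1, 5]
  pop 4: indeg[0]->0; indeg[2]->1 | ready=[0] | order so far=[1, 5, 4]
  pop 0: indeg[3]->0 | ready=[3] | order so far=[1, 5, 4, 0]
  pop 3: indeg[2]->0 | ready=[2] | order so far=[1, 5, 4, 0, 3]
  pop 2: no out-edges | ready=[] | order so far=[1, 5, 4, 0, 3, 2]
New canonical toposort: [1, 5, 4, 0, 3, 2]
Compare positions:
  Node 0: index 3 -> 3 (same)
  Node 1: index 0 -> 0 (same)
  Node 2: index 5 -> 5 (same)
  Node 3: index 4 -> 4 (same)
  Node 4: index 1 -> 2 (moved)
  Node 5: index 2 -> 1 (moved)
Nodes that changed position: 4 5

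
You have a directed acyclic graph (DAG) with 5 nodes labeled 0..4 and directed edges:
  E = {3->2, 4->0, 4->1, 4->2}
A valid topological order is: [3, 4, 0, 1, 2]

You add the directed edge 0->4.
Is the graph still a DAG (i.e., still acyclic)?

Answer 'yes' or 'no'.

Answer: no

Derivation:
Given toposort: [3, 4, 0, 1, 2]
Position of 0: index 2; position of 4: index 1
New edge 0->4: backward (u after v in old order)
Backward edge: old toposort is now invalid. Check if this creates a cycle.
Does 4 already reach 0? Reachable from 4: [0, 1, 2, 4]. YES -> cycle!
Still a DAG? no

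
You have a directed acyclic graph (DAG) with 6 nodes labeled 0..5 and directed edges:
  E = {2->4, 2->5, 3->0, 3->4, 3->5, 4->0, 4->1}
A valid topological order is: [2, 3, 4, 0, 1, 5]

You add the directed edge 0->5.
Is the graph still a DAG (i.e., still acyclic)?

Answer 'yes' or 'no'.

Given toposort: [2, 3, 4, 0, 1, 5]
Position of 0: index 3; position of 5: index 5
New edge 0->5: forward
Forward edge: respects the existing order. Still a DAG, same toposort still valid.
Still a DAG? yes

Answer: yes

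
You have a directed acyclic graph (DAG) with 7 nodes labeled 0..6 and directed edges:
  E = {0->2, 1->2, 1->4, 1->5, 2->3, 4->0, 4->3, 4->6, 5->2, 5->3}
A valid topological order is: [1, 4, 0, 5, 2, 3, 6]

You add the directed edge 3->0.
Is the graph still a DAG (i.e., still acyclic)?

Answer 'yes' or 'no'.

Given toposort: [1, 4, 0, 5, 2, 3, 6]
Position of 3: index 5; position of 0: index 2
New edge 3->0: backward (u after v in old order)
Backward edge: old toposort is now invalid. Check if this creates a cycle.
Does 0 already reach 3? Reachable from 0: [0, 2, 3]. YES -> cycle!
Still a DAG? no

Answer: no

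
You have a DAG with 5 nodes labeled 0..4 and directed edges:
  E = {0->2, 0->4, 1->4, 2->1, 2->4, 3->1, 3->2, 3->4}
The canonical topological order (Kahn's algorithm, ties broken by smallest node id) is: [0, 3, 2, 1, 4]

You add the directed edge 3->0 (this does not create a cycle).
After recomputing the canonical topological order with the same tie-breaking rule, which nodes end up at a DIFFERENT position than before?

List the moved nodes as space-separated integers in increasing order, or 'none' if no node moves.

Answer: 0 3

Derivation:
Old toposort: [0, 3, 2, 1, 4]
Added edge 3->0
Recompute Kahn (smallest-id tiebreak):
  initial in-degrees: [1, 2, 2, 0, 4]
  ready (indeg=0): [3]
  pop 3: indeg[0]->0; indeg[1]->1; indeg[2]->1; indeg[4]->3 | ready=[0] | order so far=[3]
  pop 0: indeg[2]->0; indeg[4]->2 | ready=[2] | order so far=[3, 0]
  pop 2: indeg[1]->0; indeg[4]->1 | ready=[1] | order so far=[3, 0, 2]
  pop 1: indeg[4]->0 | ready=[4] | order so far=[3, 0, 2, 1]
  pop 4: no out-edges | ready=[] | order so far=[3, 0, 2, 1, 4]
New canonical toposort: [3, 0, 2, 1, 4]
Compare positions:
  Node 0: index 0 -> 1 (moved)
  Node 1: index 3 -> 3 (same)
  Node 2: index 2 -> 2 (same)
  Node 3: index 1 -> 0 (moved)
  Node 4: index 4 -> 4 (same)
Nodes that changed position: 0 3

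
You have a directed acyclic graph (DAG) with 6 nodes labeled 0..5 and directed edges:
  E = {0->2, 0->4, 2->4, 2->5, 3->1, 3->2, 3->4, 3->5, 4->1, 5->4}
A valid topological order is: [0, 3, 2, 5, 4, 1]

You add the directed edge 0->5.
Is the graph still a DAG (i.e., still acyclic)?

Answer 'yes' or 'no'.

Answer: yes

Derivation:
Given toposort: [0, 3, 2, 5, 4, 1]
Position of 0: index 0; position of 5: index 3
New edge 0->5: forward
Forward edge: respects the existing order. Still a DAG, same toposort still valid.
Still a DAG? yes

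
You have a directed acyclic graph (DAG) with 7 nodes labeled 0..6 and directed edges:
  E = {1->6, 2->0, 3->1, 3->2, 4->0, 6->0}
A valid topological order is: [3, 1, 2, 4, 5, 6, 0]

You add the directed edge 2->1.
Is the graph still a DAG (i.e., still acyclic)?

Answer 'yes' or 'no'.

Given toposort: [3, 1, 2, 4, 5, 6, 0]
Position of 2: index 2; position of 1: index 1
New edge 2->1: backward (u after v in old order)
Backward edge: old toposort is now invalid. Check if this creates a cycle.
Does 1 already reach 2? Reachable from 1: [0, 1, 6]. NO -> still a DAG (reorder needed).
Still a DAG? yes

Answer: yes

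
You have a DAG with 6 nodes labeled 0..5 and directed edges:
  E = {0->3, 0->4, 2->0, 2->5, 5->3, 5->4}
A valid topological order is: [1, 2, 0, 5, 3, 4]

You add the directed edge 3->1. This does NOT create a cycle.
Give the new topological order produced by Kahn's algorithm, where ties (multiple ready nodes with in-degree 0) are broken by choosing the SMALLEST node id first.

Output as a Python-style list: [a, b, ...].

Answer: [2, 0, 5, 3, 1, 4]

Derivation:
Old toposort: [1, 2, 0, 5, 3, 4]
Added edge: 3->1
Position of 3 (4) > position of 1 (0). Must reorder: 3 must now come before 1.
Run Kahn's algorithm (break ties by smallest node id):
  initial in-degrees: [1, 1, 0, 2, 2, 1]
  ready (indeg=0): [2]
  pop 2: indeg[0]->0; indeg[5]->0 | ready=[0, 5] | order so far=[2]
  pop 0: indeg[3]->1; indeg[4]->1 | ready=[5] | order so far=[2, 0]
  pop 5: indeg[3]->0; indeg[4]->0 | ready=[3, 4] | order so far=[2, 0, 5]
  pop 3: indeg[1]->0 | ready=[1, 4] | order so far=[2, 0, 5, 3]
  pop 1: no out-edges | ready=[4] | order so far=[2, 0, 5, 3, 1]
  pop 4: no out-edges | ready=[] | order so far=[2, 0, 5, 3, 1, 4]
  Result: [2, 0, 5, 3, 1, 4]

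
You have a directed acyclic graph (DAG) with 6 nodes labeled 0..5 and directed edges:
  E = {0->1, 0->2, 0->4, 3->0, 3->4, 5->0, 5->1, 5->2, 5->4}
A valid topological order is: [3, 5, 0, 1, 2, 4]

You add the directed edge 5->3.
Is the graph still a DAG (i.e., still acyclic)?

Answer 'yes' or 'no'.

Answer: yes

Derivation:
Given toposort: [3, 5, 0, 1, 2, 4]
Position of 5: index 1; position of 3: index 0
New edge 5->3: backward (u after v in old order)
Backward edge: old toposort is now invalid. Check if this creates a cycle.
Does 3 already reach 5? Reachable from 3: [0, 1, 2, 3, 4]. NO -> still a DAG (reorder needed).
Still a DAG? yes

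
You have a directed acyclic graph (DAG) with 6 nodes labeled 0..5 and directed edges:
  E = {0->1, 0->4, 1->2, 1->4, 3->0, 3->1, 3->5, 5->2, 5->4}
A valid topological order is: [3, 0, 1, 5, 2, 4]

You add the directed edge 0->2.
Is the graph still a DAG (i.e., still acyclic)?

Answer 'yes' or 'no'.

Given toposort: [3, 0, 1, 5, 2, 4]
Position of 0: index 1; position of 2: index 4
New edge 0->2: forward
Forward edge: respects the existing order. Still a DAG, same toposort still valid.
Still a DAG? yes

Answer: yes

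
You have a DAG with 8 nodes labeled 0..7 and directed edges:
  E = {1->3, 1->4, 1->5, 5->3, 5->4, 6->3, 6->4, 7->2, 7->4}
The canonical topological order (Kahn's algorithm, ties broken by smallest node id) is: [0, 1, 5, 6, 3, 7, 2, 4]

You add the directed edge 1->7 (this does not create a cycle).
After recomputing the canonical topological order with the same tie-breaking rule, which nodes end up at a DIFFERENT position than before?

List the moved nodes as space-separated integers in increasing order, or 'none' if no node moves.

Answer: none

Derivation:
Old toposort: [0, 1, 5, 6, 3, 7, 2, 4]
Added edge 1->7
Recompute Kahn (smallest-id tiebreak):
  initial in-degrees: [0, 0, 1, 3, 4, 1, 0, 1]
  ready (indeg=0): [0, 1, 6]
  pop 0: no out-edges | ready=[1, 6] | order so far=[0]
  pop 1: indeg[3]->2; indeg[4]->3; indeg[5]->0; indeg[7]->0 | ready=[5, 6, 7] | order so far=[0, 1]
  pop 5: indeg[3]->1; indeg[4]->2 | ready=[6, 7] | order so far=[0, 1, 5]
  pop 6: indeg[3]->0; indeg[4]->1 | ready=[3, 7] | order so far=[0, 1, 5, 6]
  pop 3: no out-edges | ready=[7] | order so far=[0, 1, 5, 6, 3]
  pop 7: indeg[2]->0; indeg[4]->0 | ready=[2, 4] | order so far=[0, 1, 5, 6, 3, 7]
  pop 2: no out-edges | ready=[4] | order so far=[0, 1, 5, 6, 3, 7, 2]
  pop 4: no out-edges | ready=[] | order so far=[0, 1, 5, 6, 3, 7, 2, 4]
New canonical toposort: [0, 1, 5, 6, 3, 7, 2, 4]
Compare positions:
  Node 0: index 0 -> 0 (same)
  Node 1: index 1 -> 1 (same)
  Node 2: index 6 -> 6 (same)
  Node 3: index 4 -> 4 (same)
  Node 4: index 7 -> 7 (same)
  Node 5: index 2 -> 2 (same)
  Node 6: index 3 -> 3 (same)
  Node 7: index 5 -> 5 (same)
Nodes that changed position: none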